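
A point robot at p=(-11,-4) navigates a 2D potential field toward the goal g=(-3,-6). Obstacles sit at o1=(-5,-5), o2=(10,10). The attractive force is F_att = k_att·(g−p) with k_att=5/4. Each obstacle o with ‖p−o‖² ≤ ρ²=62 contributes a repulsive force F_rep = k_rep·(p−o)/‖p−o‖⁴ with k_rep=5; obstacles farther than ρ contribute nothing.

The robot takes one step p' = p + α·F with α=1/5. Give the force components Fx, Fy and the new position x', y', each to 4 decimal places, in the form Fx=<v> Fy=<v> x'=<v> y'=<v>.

F_att = 5/4·(g−p) = 5/4·(8,-2) = (10.0000,-2.5000)
o1: d²=37 ≤ ρ²=62; F_rep = 5·(-6,1)/37² = (-0.0219,0.0037)
o2: d²=637 > ρ²=62 → inactive
F = F_att + ΣF_rep = (9.9781,-2.4963)
p' = p + 1/5·F = (-9.0044,-4.4993)

Fx=9.9781 Fy=-2.4963 x'=-9.0044 y'=-4.4993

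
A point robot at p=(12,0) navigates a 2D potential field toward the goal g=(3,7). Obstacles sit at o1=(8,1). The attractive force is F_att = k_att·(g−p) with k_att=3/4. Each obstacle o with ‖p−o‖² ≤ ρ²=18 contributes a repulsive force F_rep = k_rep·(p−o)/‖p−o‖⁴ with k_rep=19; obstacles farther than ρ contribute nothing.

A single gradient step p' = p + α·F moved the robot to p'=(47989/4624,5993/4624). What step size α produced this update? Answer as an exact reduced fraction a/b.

F_att = 3/4·(g−p) = 3/4·(-9,7) = (-6.7500,5.2500)
o1: d²=17 ≤ ρ²=18; F_rep = 19·(4,-1)/17² = (0.2630,-0.0657)
F = F_att + ΣF_rep = (-6.4870,5.1843)
Δp = p'−p = (-1.6218,1.2961); α = Δx/Fx = (-7499/4624) / (-7499/1156) = 1/4
check: Δy/Fy = (5993/4624) / (5993/1156) = 1/4 ✓

α = 1/4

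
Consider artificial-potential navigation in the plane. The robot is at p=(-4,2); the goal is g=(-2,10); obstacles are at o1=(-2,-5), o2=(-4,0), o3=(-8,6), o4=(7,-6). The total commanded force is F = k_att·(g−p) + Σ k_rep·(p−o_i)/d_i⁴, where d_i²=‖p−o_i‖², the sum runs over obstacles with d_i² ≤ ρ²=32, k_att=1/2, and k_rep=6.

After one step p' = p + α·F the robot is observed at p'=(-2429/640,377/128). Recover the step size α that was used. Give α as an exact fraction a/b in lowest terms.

α = 1/5

F_att = 1/2·(g−p) = 1/2·(2,8) = (1.0000,4.0000)
o1: d²=53 > ρ²=32 → inactive
o2: d²=4 ≤ ρ²=32; F_rep = 6·(0,2)/4² = (0.0000,0.7500)
o3: d²=32 ≤ ρ²=32; F_rep = 6·(4,-4)/32² = (0.0234,-0.0234)
o4: d²=185 > ρ²=32 → inactive
F = F_att + ΣF_rep = (1.0234,4.7266)
Δp = p'−p = (0.2047,0.9453); α = Δx/Fx = (131/640) / (131/128) = 1/5
check: Δy/Fy = (121/128) / (605/128) = 1/5 ✓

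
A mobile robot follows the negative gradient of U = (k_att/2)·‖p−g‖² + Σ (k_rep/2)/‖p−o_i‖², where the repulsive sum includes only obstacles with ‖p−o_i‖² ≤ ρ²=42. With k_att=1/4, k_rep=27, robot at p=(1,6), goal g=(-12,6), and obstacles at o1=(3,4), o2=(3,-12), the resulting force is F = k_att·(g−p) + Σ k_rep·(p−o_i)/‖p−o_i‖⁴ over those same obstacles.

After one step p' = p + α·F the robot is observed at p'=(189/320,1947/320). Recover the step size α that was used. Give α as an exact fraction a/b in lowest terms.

F_att = 1/4·(g−p) = 1/4·(-13,0) = (-3.2500,0.0000)
o1: d²=8 ≤ ρ²=42; F_rep = 27·(-2,2)/8² = (-0.8438,0.8438)
o2: d²=328 > ρ²=42 → inactive
F = F_att + ΣF_rep = (-4.0938,0.8438)
Δp = p'−p = (-0.4094,0.0844); α = Δx/Fx = (-131/320) / (-131/32) = 1/10
check: Δy/Fy = (27/320) / (27/32) = 1/10 ✓

α = 1/10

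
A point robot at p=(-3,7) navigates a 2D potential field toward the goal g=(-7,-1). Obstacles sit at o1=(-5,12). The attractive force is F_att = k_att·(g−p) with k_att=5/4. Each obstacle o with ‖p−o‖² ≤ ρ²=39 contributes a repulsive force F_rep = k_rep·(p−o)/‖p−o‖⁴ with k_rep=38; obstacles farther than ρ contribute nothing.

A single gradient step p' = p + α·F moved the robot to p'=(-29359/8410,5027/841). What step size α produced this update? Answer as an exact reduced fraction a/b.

α = 1/10

F_att = 5/4·(g−p) = 5/4·(-4,-8) = (-5.0000,-10.0000)
o1: d²=29 ≤ ρ²=39; F_rep = 38·(2,-5)/29² = (0.0904,-0.2259)
F = F_att + ΣF_rep = (-4.9096,-10.2259)
Δp = p'−p = (-0.4910,-1.0226); α = Δx/Fx = (-4129/8410) / (-4129/841) = 1/10
check: Δy/Fy = (-860/841) / (-8600/841) = 1/10 ✓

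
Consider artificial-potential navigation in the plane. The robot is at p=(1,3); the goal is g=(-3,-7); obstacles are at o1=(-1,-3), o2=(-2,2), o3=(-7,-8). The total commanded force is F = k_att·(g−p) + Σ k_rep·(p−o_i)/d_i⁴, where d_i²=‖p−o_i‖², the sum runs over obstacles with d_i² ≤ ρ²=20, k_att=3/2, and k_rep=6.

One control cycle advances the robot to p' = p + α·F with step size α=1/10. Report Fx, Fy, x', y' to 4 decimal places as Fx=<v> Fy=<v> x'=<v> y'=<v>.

Fx=-5.8200 Fy=-14.9400 x'=0.4180 y'=1.5060

F_att = 3/2·(g−p) = 3/2·(-4,-10) = (-6.0000,-15.0000)
o1: d²=40 > ρ²=20 → inactive
o2: d²=10 ≤ ρ²=20; F_rep = 6·(3,1)/10² = (0.1800,0.0600)
o3: d²=185 > ρ²=20 → inactive
F = F_att + ΣF_rep = (-5.8200,-14.9400)
p' = p + 1/10·F = (0.4180,1.5060)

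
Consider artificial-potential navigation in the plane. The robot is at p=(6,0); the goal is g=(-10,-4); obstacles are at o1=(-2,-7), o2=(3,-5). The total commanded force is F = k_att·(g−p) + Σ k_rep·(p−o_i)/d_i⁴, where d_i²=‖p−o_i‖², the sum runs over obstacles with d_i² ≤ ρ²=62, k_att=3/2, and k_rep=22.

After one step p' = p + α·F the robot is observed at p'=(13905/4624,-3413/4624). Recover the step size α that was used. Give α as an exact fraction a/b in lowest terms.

F_att = 3/2·(g−p) = 3/2·(-16,-4) = (-24.0000,-6.0000)
o1: d²=113 > ρ²=62 → inactive
o2: d²=34 ≤ ρ²=62; F_rep = 22·(3,5)/34² = (0.0571,0.0952)
F = F_att + ΣF_rep = (-23.9429,-5.9048)
Δp = p'−p = (-2.9929,-0.7381); α = Δx/Fx = (-13839/4624) / (-13839/578) = 1/8
check: Δy/Fy = (-3413/4624) / (-3413/578) = 1/8 ✓

α = 1/8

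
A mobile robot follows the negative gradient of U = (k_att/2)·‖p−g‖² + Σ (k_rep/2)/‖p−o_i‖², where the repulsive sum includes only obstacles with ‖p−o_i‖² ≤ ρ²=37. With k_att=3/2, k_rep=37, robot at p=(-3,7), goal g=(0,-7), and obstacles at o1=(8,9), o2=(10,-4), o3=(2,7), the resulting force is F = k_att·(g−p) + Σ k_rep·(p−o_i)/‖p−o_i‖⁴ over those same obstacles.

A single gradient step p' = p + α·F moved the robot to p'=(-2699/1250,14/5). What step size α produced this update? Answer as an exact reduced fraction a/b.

F_att = 3/2·(g−p) = 3/2·(3,-14) = (4.5000,-21.0000)
o1: d²=125 > ρ²=37 → inactive
o2: d²=290 > ρ²=37 → inactive
o3: d²=25 ≤ ρ²=37; F_rep = 37·(-5,0)/25² = (-0.2960,0.0000)
F = F_att + ΣF_rep = (4.2040,-21.0000)
Δp = p'−p = (0.8408,-4.2000); α = Δx/Fx = (1051/1250) / (1051/250) = 1/5
check: Δy/Fy = (-21/5) / (-21) = 1/5 ✓

α = 1/5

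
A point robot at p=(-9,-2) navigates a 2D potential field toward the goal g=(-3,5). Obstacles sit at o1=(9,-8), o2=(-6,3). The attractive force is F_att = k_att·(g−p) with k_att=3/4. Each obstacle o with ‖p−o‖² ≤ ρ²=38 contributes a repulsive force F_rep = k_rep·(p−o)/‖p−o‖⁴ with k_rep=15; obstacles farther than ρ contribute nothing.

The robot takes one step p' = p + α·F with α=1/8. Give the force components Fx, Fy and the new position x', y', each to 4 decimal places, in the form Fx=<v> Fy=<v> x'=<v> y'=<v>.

F_att = 3/4·(g−p) = 3/4·(6,7) = (4.5000,5.2500)
o1: d²=360 > ρ²=38 → inactive
o2: d²=34 ≤ ρ²=38; F_rep = 15·(-3,-5)/34² = (-0.0389,-0.0649)
F = F_att + ΣF_rep = (4.4611,5.1851)
p' = p + 1/8·F = (-8.4424,-1.3519)

Fx=4.4611 Fy=5.1851 x'=-8.4424 y'=-1.3519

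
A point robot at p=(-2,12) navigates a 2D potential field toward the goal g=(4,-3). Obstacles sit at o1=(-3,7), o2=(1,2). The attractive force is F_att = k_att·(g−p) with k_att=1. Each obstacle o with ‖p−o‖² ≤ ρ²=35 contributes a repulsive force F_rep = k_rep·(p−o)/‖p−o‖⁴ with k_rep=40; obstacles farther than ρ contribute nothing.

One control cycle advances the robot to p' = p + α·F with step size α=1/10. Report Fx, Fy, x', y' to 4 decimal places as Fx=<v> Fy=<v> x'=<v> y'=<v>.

F_att = 1·(g−p) = 1·(6,-15) = (6.0000,-15.0000)
o1: d²=26 ≤ ρ²=35; F_rep = 40·(1,5)/26² = (0.0592,0.2959)
o2: d²=109 > ρ²=35 → inactive
F = F_att + ΣF_rep = (6.0592,-14.7041)
p' = p + 1/10·F = (-1.3941,10.5296)

Fx=6.0592 Fy=-14.7041 x'=-1.3941 y'=10.5296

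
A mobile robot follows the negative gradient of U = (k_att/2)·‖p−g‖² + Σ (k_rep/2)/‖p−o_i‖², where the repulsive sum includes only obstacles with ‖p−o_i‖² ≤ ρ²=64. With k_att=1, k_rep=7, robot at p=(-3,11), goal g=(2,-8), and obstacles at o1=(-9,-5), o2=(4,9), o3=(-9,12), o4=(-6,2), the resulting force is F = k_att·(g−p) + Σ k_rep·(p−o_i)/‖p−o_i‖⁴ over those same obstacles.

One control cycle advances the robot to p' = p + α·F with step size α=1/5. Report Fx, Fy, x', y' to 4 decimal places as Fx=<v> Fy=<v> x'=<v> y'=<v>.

F_att = 1·(g−p) = 1·(5,-19) = (5.0000,-19.0000)
o1: d²=292 > ρ²=64 → inactive
o2: d²=53 ≤ ρ²=64; F_rep = 7·(-7,2)/53² = (-0.0174,0.0050)
o3: d²=37 ≤ ρ²=64; F_rep = 7·(6,-1)/37² = (0.0307,-0.0051)
o4: d²=90 > ρ²=64 → inactive
F = F_att + ΣF_rep = (5.0132,-19.0001)
p' = p + 1/5·F = (-1.9974,7.2000)

Fx=5.0132 Fy=-19.0001 x'=-1.9974 y'=7.2000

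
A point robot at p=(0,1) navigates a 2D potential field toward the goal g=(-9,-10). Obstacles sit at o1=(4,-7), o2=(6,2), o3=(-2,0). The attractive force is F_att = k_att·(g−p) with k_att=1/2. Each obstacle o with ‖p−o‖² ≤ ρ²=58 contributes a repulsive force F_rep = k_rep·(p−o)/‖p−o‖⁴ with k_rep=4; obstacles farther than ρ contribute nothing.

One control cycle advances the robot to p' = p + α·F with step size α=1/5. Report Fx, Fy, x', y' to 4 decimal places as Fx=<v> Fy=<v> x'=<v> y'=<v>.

Fx=-4.1975 Fy=-5.3429 x'=-0.8395 y'=-0.0686

F_att = 1/2·(g−p) = 1/2·(-9,-11) = (-4.5000,-5.5000)
o1: d²=80 > ρ²=58 → inactive
o2: d²=37 ≤ ρ²=58; F_rep = 4·(-6,-1)/37² = (-0.0175,-0.0029)
o3: d²=5 ≤ ρ²=58; F_rep = 4·(2,1)/5² = (0.3200,0.1600)
F = F_att + ΣF_rep = (-4.1975,-5.3429)
p' = p + 1/5·F = (-0.8395,-0.0686)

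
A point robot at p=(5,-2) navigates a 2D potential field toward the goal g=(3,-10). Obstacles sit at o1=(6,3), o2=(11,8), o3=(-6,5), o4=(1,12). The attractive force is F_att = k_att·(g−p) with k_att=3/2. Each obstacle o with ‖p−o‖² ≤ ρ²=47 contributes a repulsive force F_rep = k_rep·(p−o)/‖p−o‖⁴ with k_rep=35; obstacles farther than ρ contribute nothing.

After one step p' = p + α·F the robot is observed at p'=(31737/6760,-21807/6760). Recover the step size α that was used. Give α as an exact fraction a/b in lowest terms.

F_att = 3/2·(g−p) = 3/2·(-2,-8) = (-3.0000,-12.0000)
o1: d²=26 ≤ ρ²=47; F_rep = 35·(-1,-5)/26² = (-0.0518,-0.2589)
o2: d²=136 > ρ²=47 → inactive
o3: d²=170 > ρ²=47 → inactive
o4: d²=212 > ρ²=47 → inactive
F = F_att + ΣF_rep = (-3.0518,-12.2589)
Δp = p'−p = (-0.3052,-1.2259); α = Δx/Fx = (-2063/6760) / (-2063/676) = 1/10
check: Δy/Fy = (-8287/6760) / (-8287/676) = 1/10 ✓

α = 1/10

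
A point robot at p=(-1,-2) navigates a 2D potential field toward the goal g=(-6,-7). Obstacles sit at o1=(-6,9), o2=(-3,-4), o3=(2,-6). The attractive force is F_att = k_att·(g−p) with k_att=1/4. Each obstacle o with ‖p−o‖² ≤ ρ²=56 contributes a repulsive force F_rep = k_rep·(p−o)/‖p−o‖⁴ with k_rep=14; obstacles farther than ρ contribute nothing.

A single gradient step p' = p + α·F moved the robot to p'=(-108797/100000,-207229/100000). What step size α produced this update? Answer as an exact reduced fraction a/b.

F_att = 1/4·(g−p) = 1/4·(-5,-5) = (-1.2500,-1.2500)
o1: d²=146 > ρ²=56 → inactive
o2: d²=8 ≤ ρ²=56; F_rep = 14·(2,2)/8² = (0.4375,0.4375)
o3: d²=25 ≤ ρ²=56; F_rep = 14·(-3,4)/25² = (-0.0672,0.0896)
F = F_att + ΣF_rep = (-0.8797,-0.7229)
Δp = p'−p = (-0.0880,-0.0723); α = Δx/Fx = (-8797/100000) / (-8797/10000) = 1/10
check: Δy/Fy = (-7229/100000) / (-7229/10000) = 1/10 ✓

α = 1/10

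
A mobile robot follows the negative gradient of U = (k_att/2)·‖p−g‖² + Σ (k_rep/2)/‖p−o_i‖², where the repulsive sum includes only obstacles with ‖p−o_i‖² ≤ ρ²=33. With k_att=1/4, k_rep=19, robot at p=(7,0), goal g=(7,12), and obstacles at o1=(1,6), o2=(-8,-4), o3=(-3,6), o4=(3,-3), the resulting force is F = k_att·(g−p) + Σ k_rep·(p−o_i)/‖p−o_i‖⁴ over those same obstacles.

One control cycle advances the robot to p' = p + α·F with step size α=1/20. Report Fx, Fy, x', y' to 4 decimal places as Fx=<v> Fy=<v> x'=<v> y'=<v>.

F_att = 1/4·(g−p) = 1/4·(0,12) = (0.0000,3.0000)
o1: d²=72 > ρ²=33 → inactive
o2: d²=241 > ρ²=33 → inactive
o3: d²=136 > ρ²=33 → inactive
o4: d²=25 ≤ ρ²=33; F_rep = 19·(4,3)/25² = (0.1216,0.0912)
F = F_att + ΣF_rep = (0.1216,3.0912)
p' = p + 1/20·F = (7.0061,0.1546)

Fx=0.1216 Fy=3.0912 x'=7.0061 y'=0.1546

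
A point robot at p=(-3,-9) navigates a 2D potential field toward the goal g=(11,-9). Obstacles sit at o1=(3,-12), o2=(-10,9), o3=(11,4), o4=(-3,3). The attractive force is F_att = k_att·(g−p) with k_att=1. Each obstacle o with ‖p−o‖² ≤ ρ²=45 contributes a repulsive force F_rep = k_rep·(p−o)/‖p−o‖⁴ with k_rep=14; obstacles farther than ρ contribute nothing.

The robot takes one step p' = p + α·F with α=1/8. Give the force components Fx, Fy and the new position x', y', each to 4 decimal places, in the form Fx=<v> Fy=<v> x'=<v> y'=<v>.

Fx=13.9585 Fy=0.0207 x'=-1.2552 y'=-8.9974

F_att = 1·(g−p) = 1·(14,0) = (14.0000,0.0000)
o1: d²=45 ≤ ρ²=45; F_rep = 14·(-6,3)/45² = (-0.0415,0.0207)
o2: d²=373 > ρ²=45 → inactive
o3: d²=365 > ρ²=45 → inactive
o4: d²=144 > ρ²=45 → inactive
F = F_att + ΣF_rep = (13.9585,0.0207)
p' = p + 1/8·F = (-1.2552,-8.9974)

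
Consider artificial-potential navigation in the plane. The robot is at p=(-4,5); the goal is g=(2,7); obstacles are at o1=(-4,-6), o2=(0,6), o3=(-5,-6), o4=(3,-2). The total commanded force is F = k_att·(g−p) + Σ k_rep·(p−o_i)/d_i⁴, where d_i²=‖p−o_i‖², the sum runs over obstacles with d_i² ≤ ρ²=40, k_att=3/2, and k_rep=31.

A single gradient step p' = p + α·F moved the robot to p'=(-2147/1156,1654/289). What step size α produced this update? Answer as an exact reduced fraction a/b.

α = 1/4

F_att = 3/2·(g−p) = 3/2·(6,2) = (9.0000,3.0000)
o1: d²=121 > ρ²=40 → inactive
o2: d²=17 ≤ ρ²=40; F_rep = 31·(-4,-1)/17² = (-0.4291,-0.1073)
o3: d²=122 > ρ²=40 → inactive
o4: d²=98 > ρ²=40 → inactive
F = F_att + ΣF_rep = (8.5709,2.8927)
Δp = p'−p = (2.1427,0.7232); α = Δx/Fx = (2477/1156) / (2477/289) = 1/4
check: Δy/Fy = (209/289) / (836/289) = 1/4 ✓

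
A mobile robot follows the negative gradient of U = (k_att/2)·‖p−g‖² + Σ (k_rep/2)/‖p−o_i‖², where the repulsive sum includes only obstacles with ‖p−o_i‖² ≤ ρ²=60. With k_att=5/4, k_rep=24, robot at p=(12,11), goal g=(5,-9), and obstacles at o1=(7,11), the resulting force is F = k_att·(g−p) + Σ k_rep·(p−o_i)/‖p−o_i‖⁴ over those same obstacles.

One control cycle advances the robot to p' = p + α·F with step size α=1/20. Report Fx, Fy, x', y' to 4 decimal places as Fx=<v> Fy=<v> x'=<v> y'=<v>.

Fx=-8.5580 Fy=-25.0000 x'=11.5721 y'=9.7500

F_att = 5/4·(g−p) = 5/4·(-7,-20) = (-8.7500,-25.0000)
o1: d²=25 ≤ ρ²=60; F_rep = 24·(5,0)/25² = (0.1920,0.0000)
F = F_att + ΣF_rep = (-8.5580,-25.0000)
p' = p + 1/20·F = (11.5721,9.7500)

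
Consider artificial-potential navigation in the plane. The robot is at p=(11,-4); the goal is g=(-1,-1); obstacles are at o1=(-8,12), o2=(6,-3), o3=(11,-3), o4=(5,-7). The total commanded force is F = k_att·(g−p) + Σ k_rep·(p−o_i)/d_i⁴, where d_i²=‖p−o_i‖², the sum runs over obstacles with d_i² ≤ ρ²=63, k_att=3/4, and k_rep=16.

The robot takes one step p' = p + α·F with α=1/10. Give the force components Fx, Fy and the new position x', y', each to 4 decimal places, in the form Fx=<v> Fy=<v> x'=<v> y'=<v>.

F_att = 3/4·(g−p) = 3/4·(-12,3) = (-9.0000,2.2500)
o1: d²=617 > ρ²=63 → inactive
o2: d²=26 ≤ ρ²=63; F_rep = 16·(5,-1)/26² = (0.1183,-0.0237)
o3: d²=1 ≤ ρ²=63; F_rep = 16·(0,-1)/1² = (0.0000,-16.0000)
o4: d²=45 ≤ ρ²=63; F_rep = 16·(6,3)/45² = (0.0474,0.0237)
F = F_att + ΣF_rep = (-8.8342,-13.7500)
p' = p + 1/10·F = (10.1166,-5.3750)

Fx=-8.8342 Fy=-13.7500 x'=10.1166 y'=-5.3750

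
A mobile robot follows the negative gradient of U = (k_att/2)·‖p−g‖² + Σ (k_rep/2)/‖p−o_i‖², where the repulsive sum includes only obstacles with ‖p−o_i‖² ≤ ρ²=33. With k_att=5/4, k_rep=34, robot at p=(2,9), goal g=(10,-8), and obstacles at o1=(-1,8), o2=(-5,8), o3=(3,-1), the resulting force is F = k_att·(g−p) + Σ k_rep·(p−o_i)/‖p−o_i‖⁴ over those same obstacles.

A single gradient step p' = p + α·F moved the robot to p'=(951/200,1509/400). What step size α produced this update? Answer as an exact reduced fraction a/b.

α = 1/4

F_att = 5/4·(g−p) = 5/4·(8,-17) = (10.0000,-21.2500)
o1: d²=10 ≤ ρ²=33; F_rep = 34·(3,1)/10² = (1.0200,0.3400)
o2: d²=50 > ρ²=33 → inactive
o3: d²=101 > ρ²=33 → inactive
F = F_att + ΣF_rep = (11.0200,-20.9100)
Δp = p'−p = (2.7550,-5.2275); α = Δx/Fx = (551/200) / (551/50) = 1/4
check: Δy/Fy = (-2091/400) / (-2091/100) = 1/4 ✓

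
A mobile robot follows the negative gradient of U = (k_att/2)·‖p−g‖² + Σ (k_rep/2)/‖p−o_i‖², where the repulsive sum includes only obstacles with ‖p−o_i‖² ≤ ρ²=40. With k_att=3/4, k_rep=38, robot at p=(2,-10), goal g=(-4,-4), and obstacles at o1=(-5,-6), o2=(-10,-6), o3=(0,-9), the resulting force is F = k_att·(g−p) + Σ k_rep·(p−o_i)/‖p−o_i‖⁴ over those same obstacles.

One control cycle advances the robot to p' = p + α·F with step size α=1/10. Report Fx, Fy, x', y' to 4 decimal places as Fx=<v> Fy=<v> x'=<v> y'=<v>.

Fx=-1.4600 Fy=2.9800 x'=1.8540 y'=-9.7020

F_att = 3/4·(g−p) = 3/4·(-6,6) = (-4.5000,4.5000)
o1: d²=65 > ρ²=40 → inactive
o2: d²=160 > ρ²=40 → inactive
o3: d²=5 ≤ ρ²=40; F_rep = 38·(2,-1)/5² = (3.0400,-1.5200)
F = F_att + ΣF_rep = (-1.4600,2.9800)
p' = p + 1/10·F = (1.8540,-9.7020)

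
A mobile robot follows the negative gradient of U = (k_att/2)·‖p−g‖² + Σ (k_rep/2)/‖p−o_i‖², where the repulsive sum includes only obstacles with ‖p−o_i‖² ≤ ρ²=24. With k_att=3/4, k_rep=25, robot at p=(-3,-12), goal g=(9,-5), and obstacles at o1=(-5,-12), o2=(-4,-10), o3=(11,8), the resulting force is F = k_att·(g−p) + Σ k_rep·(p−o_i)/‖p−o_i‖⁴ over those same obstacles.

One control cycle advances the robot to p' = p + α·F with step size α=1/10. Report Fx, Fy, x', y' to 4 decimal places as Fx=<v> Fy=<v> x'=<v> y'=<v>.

Fx=13.1250 Fy=3.2500 x'=-1.6875 y'=-11.6750

F_att = 3/4·(g−p) = 3/4·(12,7) = (9.0000,5.2500)
o1: d²=4 ≤ ρ²=24; F_rep = 25·(2,0)/4² = (3.1250,0.0000)
o2: d²=5 ≤ ρ²=24; F_rep = 25·(1,-2)/5² = (1.0000,-2.0000)
o3: d²=596 > ρ²=24 → inactive
F = F_att + ΣF_rep = (13.1250,3.2500)
p' = p + 1/10·F = (-1.6875,-11.6750)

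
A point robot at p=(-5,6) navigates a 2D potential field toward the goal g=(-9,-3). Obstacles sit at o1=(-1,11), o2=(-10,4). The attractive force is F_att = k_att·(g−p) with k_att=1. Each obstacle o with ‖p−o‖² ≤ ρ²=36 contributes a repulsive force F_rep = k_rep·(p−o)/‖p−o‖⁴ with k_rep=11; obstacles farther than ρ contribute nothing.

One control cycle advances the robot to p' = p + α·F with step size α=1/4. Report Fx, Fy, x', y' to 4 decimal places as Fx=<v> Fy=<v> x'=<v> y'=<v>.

F_att = 1·(g−p) = 1·(-4,-9) = (-4.0000,-9.0000)
o1: d²=41 > ρ²=36 → inactive
o2: d²=29 ≤ ρ²=36; F_rep = 11·(5,2)/29² = (0.0654,0.0262)
F = F_att + ΣF_rep = (-3.9346,-8.9738)
p' = p + 1/4·F = (-5.9837,3.7565)

Fx=-3.9346 Fy=-8.9738 x'=-5.9837 y'=3.7565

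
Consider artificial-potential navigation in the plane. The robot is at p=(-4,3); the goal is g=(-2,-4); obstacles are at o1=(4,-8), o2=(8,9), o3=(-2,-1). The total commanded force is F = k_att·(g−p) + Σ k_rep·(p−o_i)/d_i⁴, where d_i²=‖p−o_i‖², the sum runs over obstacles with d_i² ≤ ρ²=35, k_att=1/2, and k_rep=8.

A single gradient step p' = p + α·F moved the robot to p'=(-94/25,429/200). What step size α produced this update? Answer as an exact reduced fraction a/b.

α = 1/4

F_att = 1/2·(g−p) = 1/2·(2,-7) = (1.0000,-3.5000)
o1: d²=185 > ρ²=35 → inactive
o2: d²=180 > ρ²=35 → inactive
o3: d²=20 ≤ ρ²=35; F_rep = 8·(-2,4)/20² = (-0.0400,0.0800)
F = F_att + ΣF_rep = (0.9600,-3.4200)
Δp = p'−p = (0.2400,-0.8550); α = Δx/Fx = (6/25) / (24/25) = 1/4
check: Δy/Fy = (-171/200) / (-171/50) = 1/4 ✓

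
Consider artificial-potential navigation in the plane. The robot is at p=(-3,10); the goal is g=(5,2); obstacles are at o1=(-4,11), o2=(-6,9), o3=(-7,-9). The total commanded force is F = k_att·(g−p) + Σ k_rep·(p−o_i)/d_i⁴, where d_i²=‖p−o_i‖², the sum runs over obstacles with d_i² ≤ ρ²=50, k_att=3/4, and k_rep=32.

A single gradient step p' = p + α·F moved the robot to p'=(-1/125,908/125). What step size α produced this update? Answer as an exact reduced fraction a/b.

F_att = 3/4·(g−p) = 3/4·(8,-8) = (6.0000,-6.0000)
o1: d²=2 ≤ ρ²=50; F_rep = 32·(1,-1)/2² = (8.0000,-8.0000)
o2: d²=10 ≤ ρ²=50; F_rep = 32·(3,1)/10² = (0.9600,0.3200)
o3: d²=377 > ρ²=50 → inactive
F = F_att + ΣF_rep = (14.9600,-13.6800)
Δp = p'−p = (2.9920,-2.7360); α = Δx/Fx = (374/125) / (374/25) = 1/5
check: Δy/Fy = (-342/125) / (-342/25) = 1/5 ✓

α = 1/5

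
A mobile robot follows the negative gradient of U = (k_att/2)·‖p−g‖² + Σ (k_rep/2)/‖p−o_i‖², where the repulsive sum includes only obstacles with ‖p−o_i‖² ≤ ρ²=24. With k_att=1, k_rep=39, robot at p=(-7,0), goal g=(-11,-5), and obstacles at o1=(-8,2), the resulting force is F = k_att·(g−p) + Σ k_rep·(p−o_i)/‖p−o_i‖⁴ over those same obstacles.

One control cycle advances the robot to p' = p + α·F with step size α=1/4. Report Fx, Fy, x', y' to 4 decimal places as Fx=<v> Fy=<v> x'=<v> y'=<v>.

Fx=-2.4400 Fy=-8.1200 x'=-7.6100 y'=-2.0300

F_att = 1·(g−p) = 1·(-4,-5) = (-4.0000,-5.0000)
o1: d²=5 ≤ ρ²=24; F_rep = 39·(1,-2)/5² = (1.5600,-3.1200)
F = F_att + ΣF_rep = (-2.4400,-8.1200)
p' = p + 1/4·F = (-7.6100,-2.0300)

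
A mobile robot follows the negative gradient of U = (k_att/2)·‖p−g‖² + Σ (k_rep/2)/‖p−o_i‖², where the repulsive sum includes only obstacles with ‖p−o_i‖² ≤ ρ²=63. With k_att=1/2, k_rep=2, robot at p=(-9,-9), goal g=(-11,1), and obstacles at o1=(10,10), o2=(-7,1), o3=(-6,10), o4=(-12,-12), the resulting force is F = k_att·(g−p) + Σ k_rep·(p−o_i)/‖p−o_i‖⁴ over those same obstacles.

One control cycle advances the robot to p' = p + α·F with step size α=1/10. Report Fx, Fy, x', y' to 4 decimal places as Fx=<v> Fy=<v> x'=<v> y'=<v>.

Fx=-0.9815 Fy=5.0185 x'=-9.0981 y'=-8.4981

F_att = 1/2·(g−p) = 1/2·(-2,10) = (-1.0000,5.0000)
o1: d²=722 > ρ²=63 → inactive
o2: d²=104 > ρ²=63 → inactive
o3: d²=370 > ρ²=63 → inactive
o4: d²=18 ≤ ρ²=63; F_rep = 2·(3,3)/18² = (0.0185,0.0185)
F = F_att + ΣF_rep = (-0.9815,5.0185)
p' = p + 1/10·F = (-9.0981,-8.4981)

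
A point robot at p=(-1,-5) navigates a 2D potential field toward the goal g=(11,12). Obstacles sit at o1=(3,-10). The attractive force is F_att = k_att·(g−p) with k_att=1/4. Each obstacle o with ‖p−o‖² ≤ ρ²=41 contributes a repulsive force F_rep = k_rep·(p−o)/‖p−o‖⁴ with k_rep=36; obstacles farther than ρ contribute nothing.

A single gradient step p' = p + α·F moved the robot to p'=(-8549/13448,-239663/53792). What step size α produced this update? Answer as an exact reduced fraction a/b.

F_att = 1/4·(g−p) = 1/4·(12,17) = (3.0000,4.2500)
o1: d²=41 ≤ ρ²=41; F_rep = 36·(-4,5)/41² = (-0.0857,0.1071)
F = F_att + ΣF_rep = (2.9143,4.3571)
Δp = p'−p = (0.3643,0.5446); α = Δx/Fx = (4899/13448) / (4899/1681) = 1/8
check: Δy/Fy = (29297/53792) / (29297/6724) = 1/8 ✓

α = 1/8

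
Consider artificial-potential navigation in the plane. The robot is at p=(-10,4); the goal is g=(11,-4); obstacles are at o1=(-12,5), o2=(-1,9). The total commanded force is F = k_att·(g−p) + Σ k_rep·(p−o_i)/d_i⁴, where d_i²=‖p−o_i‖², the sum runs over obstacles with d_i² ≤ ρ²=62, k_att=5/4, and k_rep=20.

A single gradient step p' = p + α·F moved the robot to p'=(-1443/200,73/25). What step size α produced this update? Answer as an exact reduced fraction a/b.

α = 1/10

F_att = 5/4·(g−p) = 5/4·(21,-8) = (26.2500,-10.0000)
o1: d²=5 ≤ ρ²=62; F_rep = 20·(2,-1)/5² = (1.6000,-0.8000)
o2: d²=106 > ρ²=62 → inactive
F = F_att + ΣF_rep = (27.8500,-10.8000)
Δp = p'−p = (2.7850,-1.0800); α = Δx/Fx = (557/200) / (557/20) = 1/10
check: Δy/Fy = (-27/25) / (-54/5) = 1/10 ✓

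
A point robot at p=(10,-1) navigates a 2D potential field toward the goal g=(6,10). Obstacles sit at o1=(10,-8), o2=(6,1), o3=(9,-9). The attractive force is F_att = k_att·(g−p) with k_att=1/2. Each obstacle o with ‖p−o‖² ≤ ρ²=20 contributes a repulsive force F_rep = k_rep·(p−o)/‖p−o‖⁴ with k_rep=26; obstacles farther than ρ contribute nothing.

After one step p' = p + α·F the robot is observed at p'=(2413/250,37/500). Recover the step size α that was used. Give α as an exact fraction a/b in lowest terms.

F_att = 1/2·(g−p) = 1/2·(-4,11) = (-2.0000,5.5000)
o1: d²=49 > ρ²=20 → inactive
o2: d²=20 ≤ ρ²=20; F_rep = 26·(4,-2)/20² = (0.2600,-0.1300)
o3: d²=65 > ρ²=20 → inactive
F = F_att + ΣF_rep = (-1.7400,5.3700)
Δp = p'−p = (-0.3480,1.0740); α = Δx/Fx = (-87/250) / (-87/50) = 1/5
check: Δy/Fy = (537/500) / (537/100) = 1/5 ✓

α = 1/5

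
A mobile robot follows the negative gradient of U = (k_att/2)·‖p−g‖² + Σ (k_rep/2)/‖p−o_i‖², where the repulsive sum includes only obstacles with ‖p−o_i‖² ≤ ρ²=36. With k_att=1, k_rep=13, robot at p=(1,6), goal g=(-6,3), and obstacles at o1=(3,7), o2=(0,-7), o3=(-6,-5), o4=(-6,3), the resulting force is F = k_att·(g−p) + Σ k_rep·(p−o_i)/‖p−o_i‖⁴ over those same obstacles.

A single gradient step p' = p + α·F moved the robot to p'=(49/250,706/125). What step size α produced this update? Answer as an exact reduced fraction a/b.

F_att = 1·(g−p) = 1·(-7,-3) = (-7.0000,-3.0000)
o1: d²=5 ≤ ρ²=36; F_rep = 13·(-2,-1)/5² = (-1.0400,-0.5200)
o2: d²=170 > ρ²=36 → inactive
o3: d²=170 > ρ²=36 → inactive
o4: d²=58 > ρ²=36 → inactive
F = F_att + ΣF_rep = (-8.0400,-3.5200)
Δp = p'−p = (-0.8040,-0.3520); α = Δx/Fx = (-201/250) / (-201/25) = 1/10
check: Δy/Fy = (-44/125) / (-88/25) = 1/10 ✓

α = 1/10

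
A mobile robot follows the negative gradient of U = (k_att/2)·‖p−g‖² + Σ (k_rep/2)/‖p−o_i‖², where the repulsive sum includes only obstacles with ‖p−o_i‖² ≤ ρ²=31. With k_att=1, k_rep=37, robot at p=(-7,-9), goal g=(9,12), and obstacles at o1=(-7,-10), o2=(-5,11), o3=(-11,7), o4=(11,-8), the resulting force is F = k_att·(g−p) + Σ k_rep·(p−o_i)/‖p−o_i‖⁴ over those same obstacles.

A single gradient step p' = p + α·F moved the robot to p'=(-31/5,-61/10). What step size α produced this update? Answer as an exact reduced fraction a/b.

F_att = 1·(g−p) = 1·(16,21) = (16.0000,21.0000)
o1: d²=1 ≤ ρ²=31; F_rep = 37·(0,1)/1² = (0.0000,37.0000)
o2: d²=404 > ρ²=31 → inactive
o3: d²=272 > ρ²=31 → inactive
o4: d²=325 > ρ²=31 → inactive
F = F_att + ΣF_rep = (16.0000,58.0000)
Δp = p'−p = (0.8000,2.9000); α = Δx/Fx = (4/5) / (16) = 1/20
check: Δy/Fy = (29/10) / (58) = 1/20 ✓

α = 1/20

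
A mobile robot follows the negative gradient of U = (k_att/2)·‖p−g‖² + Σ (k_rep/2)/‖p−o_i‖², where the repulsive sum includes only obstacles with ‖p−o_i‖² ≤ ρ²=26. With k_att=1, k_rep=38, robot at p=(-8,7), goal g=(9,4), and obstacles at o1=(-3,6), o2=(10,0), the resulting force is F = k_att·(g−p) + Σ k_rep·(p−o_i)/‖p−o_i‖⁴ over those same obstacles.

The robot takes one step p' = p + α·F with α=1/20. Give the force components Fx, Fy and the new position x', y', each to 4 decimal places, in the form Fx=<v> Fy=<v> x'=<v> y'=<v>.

Fx=16.7189 Fy=-2.9438 x'=-7.1641 y'=6.8528

F_att = 1·(g−p) = 1·(17,-3) = (17.0000,-3.0000)
o1: d²=26 ≤ ρ²=26; F_rep = 38·(-5,1)/26² = (-0.2811,0.0562)
o2: d²=373 > ρ²=26 → inactive
F = F_att + ΣF_rep = (16.7189,-2.9438)
p' = p + 1/20·F = (-7.1641,6.8528)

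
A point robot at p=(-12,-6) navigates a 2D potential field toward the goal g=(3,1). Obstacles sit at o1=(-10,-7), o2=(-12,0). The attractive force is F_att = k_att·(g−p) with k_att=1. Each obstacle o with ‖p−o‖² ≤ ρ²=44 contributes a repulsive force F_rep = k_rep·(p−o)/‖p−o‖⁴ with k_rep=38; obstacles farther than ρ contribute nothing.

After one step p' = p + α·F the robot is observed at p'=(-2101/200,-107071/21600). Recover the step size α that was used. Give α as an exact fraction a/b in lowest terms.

α = 1/8

F_att = 1·(g−p) = 1·(15,7) = (15.0000,7.0000)
o1: d²=5 ≤ ρ²=44; F_rep = 38·(-2,1)/5² = (-3.0400,1.5200)
o2: d²=36 ≤ ρ²=44; F_rep = 38·(0,-6)/36² = (0.0000,-0.1759)
F = F_att + ΣF_rep = (11.9600,8.3441)
Δp = p'−p = (1.4950,1.0430); α = Δx/Fx = (299/200) / (299/25) = 1/8
check: Δy/Fy = (22529/21600) / (22529/2700) = 1/8 ✓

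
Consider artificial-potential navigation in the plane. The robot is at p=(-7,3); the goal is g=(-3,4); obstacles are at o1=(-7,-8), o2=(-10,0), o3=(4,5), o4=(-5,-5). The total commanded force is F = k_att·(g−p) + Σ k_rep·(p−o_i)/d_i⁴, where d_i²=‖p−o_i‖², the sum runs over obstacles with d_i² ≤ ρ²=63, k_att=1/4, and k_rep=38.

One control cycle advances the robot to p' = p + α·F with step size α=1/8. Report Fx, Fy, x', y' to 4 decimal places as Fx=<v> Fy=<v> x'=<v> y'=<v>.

F_att = 1/4·(g−p) = 1/4·(4,1) = (1.0000,0.2500)
o1: d²=121 > ρ²=63 → inactive
o2: d²=18 ≤ ρ²=63; F_rep = 38·(3,3)/18² = (0.3519,0.3519)
o3: d²=125 > ρ²=63 → inactive
o4: d²=68 > ρ²=63 → inactive
F = F_att + ΣF_rep = (1.3519,0.6019)
p' = p + 1/8·F = (-6.8310,3.0752)

Fx=1.3519 Fy=0.6019 x'=-6.8310 y'=3.0752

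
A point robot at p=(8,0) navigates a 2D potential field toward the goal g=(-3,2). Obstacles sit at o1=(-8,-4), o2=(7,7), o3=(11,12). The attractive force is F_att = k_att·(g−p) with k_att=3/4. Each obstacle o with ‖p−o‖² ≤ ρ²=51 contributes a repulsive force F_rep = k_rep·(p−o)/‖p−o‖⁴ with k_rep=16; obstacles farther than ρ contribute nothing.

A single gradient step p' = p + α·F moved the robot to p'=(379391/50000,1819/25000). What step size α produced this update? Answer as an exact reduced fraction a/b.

F_att = 3/4·(g−p) = 3/4·(-11,2) = (-8.2500,1.5000)
o1: d²=272 > ρ²=51 → inactive
o2: d²=50 ≤ ρ²=51; F_rep = 16·(1,-7)/50² = (0.0064,-0.0448)
o3: d²=153 > ρ²=51 → inactive
F = F_att + ΣF_rep = (-8.2436,1.4552)
Δp = p'−p = (-0.4122,0.0728); α = Δx/Fx = (-20609/50000) / (-20609/2500) = 1/20
check: Δy/Fy = (1819/25000) / (1819/1250) = 1/20 ✓

α = 1/20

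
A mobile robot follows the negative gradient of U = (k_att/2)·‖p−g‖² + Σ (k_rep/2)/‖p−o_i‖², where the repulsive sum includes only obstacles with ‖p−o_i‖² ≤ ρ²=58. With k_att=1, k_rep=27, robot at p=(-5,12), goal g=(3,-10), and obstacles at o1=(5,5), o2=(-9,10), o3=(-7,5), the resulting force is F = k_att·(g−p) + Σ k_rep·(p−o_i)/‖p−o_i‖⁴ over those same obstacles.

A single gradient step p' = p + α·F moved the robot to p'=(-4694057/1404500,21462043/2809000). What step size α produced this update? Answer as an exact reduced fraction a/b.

α = 1/5

F_att = 1·(g−p) = 1·(8,-22) = (8.0000,-22.0000)
o1: d²=149 > ρ²=58 → inactive
o2: d²=20 ≤ ρ²=58; F_rep = 27·(4,2)/20² = (0.2700,0.1350)
o3: d²=53 ≤ ρ²=58; F_rep = 27·(2,7)/53² = (0.0192,0.0673)
F = F_att + ΣF_rep = (8.2892,-21.7977)
Δp = p'−p = (1.6578,-4.3595); α = Δx/Fx = (2328443/1404500) / (2328443/280900) = 1/5
check: Δy/Fy = (-12245957/2809000) / (-12245957/561800) = 1/5 ✓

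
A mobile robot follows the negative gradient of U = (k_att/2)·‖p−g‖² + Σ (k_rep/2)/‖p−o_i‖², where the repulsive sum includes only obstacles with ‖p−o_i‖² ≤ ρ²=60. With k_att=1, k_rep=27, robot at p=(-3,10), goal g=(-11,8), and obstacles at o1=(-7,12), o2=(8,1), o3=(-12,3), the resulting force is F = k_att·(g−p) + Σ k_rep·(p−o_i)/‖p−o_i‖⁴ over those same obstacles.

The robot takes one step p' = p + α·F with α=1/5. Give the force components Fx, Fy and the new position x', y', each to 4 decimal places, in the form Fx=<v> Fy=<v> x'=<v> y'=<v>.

F_att = 1·(g−p) = 1·(-8,-2) = (-8.0000,-2.0000)
o1: d²=20 ≤ ρ²=60; F_rep = 27·(4,-2)/20² = (0.2700,-0.1350)
o2: d²=202 > ρ²=60 → inactive
o3: d²=130 > ρ²=60 → inactive
F = F_att + ΣF_rep = (-7.7300,-2.1350)
p' = p + 1/5·F = (-4.5460,9.5730)

Fx=-7.7300 Fy=-2.1350 x'=-4.5460 y'=9.5730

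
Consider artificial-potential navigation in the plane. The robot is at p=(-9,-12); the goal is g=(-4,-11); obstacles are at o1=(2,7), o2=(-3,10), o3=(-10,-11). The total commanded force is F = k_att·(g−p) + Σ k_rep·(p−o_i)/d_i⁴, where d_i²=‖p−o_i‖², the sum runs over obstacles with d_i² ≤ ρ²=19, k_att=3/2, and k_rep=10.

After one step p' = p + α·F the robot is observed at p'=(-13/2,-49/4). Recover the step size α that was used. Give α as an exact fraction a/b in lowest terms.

F_att = 3/2·(g−p) = 3/2·(5,1) = (7.5000,1.5000)
o1: d²=482 > ρ²=19 → inactive
o2: d²=520 > ρ²=19 → inactive
o3: d²=2 ≤ ρ²=19; F_rep = 10·(1,-1)/2² = (2.5000,-2.5000)
F = F_att + ΣF_rep = (10.0000,-1.0000)
Δp = p'−p = (2.5000,-0.2500); α = Δx/Fx = (5/2) / (10) = 1/4
check: Δy/Fy = (-1/4) / (-1) = 1/4 ✓

α = 1/4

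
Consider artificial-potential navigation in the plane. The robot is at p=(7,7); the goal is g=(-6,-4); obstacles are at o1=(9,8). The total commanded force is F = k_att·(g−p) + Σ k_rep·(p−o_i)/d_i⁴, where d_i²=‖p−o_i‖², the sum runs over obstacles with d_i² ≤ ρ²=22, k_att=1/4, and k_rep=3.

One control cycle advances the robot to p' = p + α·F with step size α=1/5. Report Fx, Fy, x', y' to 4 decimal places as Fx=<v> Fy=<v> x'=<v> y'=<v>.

Fx=-3.4900 Fy=-2.8700 x'=6.3020 y'=6.4260

F_att = 1/4·(g−p) = 1/4·(-13,-11) = (-3.2500,-2.7500)
o1: d²=5 ≤ ρ²=22; F_rep = 3·(-2,-1)/5² = (-0.2400,-0.1200)
F = F_att + ΣF_rep = (-3.4900,-2.8700)
p' = p + 1/5·F = (6.3020,6.4260)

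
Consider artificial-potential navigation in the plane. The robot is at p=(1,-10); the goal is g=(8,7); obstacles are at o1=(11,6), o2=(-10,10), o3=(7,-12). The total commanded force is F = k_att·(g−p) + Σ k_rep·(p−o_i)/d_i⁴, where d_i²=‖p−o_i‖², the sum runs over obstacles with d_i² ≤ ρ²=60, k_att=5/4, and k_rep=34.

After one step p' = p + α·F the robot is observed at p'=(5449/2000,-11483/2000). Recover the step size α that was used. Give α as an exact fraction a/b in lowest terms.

F_att = 5/4·(g−p) = 5/4·(7,17) = (8.7500,21.2500)
o1: d²=356 > ρ²=60 → inactive
o2: d²=521 > ρ²=60 → inactive
o3: d²=40 ≤ ρ²=60; F_rep = 34·(-6,2)/40² = (-0.1275,0.0425)
F = F_att + ΣF_rep = (8.6225,21.2925)
Δp = p'−p = (1.7245,4.2585); α = Δx/Fx = (3449/2000) / (3449/400) = 1/5
check: Δy/Fy = (8517/2000) / (8517/400) = 1/5 ✓

α = 1/5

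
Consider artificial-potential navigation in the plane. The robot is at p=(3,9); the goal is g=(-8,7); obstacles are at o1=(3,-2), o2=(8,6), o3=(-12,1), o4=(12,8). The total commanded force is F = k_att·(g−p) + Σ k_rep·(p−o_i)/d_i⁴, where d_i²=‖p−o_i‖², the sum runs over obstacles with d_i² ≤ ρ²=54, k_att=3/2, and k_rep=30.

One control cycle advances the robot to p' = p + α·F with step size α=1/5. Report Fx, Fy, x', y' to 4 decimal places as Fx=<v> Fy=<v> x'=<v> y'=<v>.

Fx=-16.6298 Fy=-2.9221 x'=-0.3260 y'=8.4156

F_att = 3/2·(g−p) = 3/2·(-11,-2) = (-16.5000,-3.0000)
o1: d²=121 > ρ²=54 → inactive
o2: d²=34 ≤ ρ²=54; F_rep = 30·(-5,3)/34² = (-0.1298,0.0779)
o3: d²=289 > ρ²=54 → inactive
o4: d²=82 > ρ²=54 → inactive
F = F_att + ΣF_rep = (-16.6298,-2.9221)
p' = p + 1/5·F = (-0.3260,8.4156)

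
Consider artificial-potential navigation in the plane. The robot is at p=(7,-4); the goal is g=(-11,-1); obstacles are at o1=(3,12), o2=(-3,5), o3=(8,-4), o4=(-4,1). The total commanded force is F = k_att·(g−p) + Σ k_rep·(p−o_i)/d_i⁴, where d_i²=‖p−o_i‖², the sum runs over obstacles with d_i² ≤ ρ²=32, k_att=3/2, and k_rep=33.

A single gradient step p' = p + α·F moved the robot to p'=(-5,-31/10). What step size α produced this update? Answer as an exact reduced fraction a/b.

α = 1/5

F_att = 3/2·(g−p) = 3/2·(-18,3) = (-27.0000,4.5000)
o1: d²=272 > ρ²=32 → inactive
o2: d²=181 > ρ²=32 → inactive
o3: d²=1 ≤ ρ²=32; F_rep = 33·(-1,0)/1² = (-33.0000,0.0000)
o4: d²=146 > ρ²=32 → inactive
F = F_att + ΣF_rep = (-60.0000,4.5000)
Δp = p'−p = (-12.0000,0.9000); α = Δx/Fx = (-12) / (-60) = 1/5
check: Δy/Fy = (9/10) / (9/2) = 1/5 ✓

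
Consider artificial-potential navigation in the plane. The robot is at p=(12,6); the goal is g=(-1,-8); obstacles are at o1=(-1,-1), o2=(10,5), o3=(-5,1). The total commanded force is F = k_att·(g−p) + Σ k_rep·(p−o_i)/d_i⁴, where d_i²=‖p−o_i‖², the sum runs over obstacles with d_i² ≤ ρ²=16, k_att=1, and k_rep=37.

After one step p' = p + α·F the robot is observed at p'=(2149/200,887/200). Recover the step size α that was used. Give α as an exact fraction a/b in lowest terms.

F_att = 1·(g−p) = 1·(-13,-14) = (-13.0000,-14.0000)
o1: d²=218 > ρ²=16 → inactive
o2: d²=5 ≤ ρ²=16; F_rep = 37·(2,1)/5² = (2.9600,1.4800)
o3: d²=314 > ρ²=16 → inactive
F = F_att + ΣF_rep = (-10.0400,-12.5200)
Δp = p'−p = (-1.2550,-1.5650); α = Δx/Fx = (-251/200) / (-251/25) = 1/8
check: Δy/Fy = (-313/200) / (-313/25) = 1/8 ✓

α = 1/8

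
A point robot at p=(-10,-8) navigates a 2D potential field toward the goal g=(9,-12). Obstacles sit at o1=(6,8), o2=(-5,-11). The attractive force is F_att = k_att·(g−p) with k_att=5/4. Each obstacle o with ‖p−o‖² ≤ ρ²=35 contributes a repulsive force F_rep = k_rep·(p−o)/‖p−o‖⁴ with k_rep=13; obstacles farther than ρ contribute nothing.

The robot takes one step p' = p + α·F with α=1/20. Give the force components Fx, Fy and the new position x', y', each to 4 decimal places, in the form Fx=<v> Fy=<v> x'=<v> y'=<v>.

Fx=23.6938 Fy=-4.9663 x'=-8.8153 y'=-8.2483

F_att = 5/4·(g−p) = 5/4·(19,-4) = (23.7500,-5.0000)
o1: d²=512 > ρ²=35 → inactive
o2: d²=34 ≤ ρ²=35; F_rep = 13·(-5,3)/34² = (-0.0562,0.0337)
F = F_att + ΣF_rep = (23.6938,-4.9663)
p' = p + 1/20·F = (-8.8153,-8.2483)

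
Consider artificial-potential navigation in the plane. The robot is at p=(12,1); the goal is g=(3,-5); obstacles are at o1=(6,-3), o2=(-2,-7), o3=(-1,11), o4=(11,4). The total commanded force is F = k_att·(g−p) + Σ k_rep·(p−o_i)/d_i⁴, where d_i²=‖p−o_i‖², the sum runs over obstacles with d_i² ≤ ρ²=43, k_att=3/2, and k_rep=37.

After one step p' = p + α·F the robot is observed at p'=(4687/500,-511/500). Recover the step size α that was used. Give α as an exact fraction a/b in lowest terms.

α = 1/5

F_att = 3/2·(g−p) = 3/2·(-9,-6) = (-13.5000,-9.0000)
o1: d²=52 > ρ²=43 → inactive
o2: d²=260 > ρ²=43 → inactive
o3: d²=269 > ρ²=43 → inactive
o4: d²=10 ≤ ρ²=43; F_rep = 37·(1,-3)/10² = (0.3700,-1.1100)
F = F_att + ΣF_rep = (-13.1300,-10.1100)
Δp = p'−p = (-2.6260,-2.0220); α = Δx/Fx = (-1313/500) / (-1313/100) = 1/5
check: Δy/Fy = (-1011/500) / (-1011/100) = 1/5 ✓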